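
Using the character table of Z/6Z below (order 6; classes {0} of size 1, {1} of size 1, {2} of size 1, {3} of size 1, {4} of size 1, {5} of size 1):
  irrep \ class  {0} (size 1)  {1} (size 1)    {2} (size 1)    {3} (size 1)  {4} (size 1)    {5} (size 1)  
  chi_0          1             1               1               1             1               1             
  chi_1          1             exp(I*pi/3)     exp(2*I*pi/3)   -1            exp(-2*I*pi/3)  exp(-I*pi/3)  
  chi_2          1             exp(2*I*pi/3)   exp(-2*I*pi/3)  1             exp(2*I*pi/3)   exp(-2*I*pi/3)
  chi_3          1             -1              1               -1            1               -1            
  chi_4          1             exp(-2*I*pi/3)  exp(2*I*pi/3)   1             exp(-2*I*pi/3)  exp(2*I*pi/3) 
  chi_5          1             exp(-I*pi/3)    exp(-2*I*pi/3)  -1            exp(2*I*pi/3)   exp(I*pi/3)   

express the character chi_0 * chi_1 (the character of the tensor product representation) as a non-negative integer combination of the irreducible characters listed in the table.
chi_0 tensor chi_1 = chi_1 (all other irreducibles have multiplicity 0).

Explanation: The character of a tensor product is the pointwise product (chi_0 * chi_1)(C) = chi_0(C) * chi_1(C):
  {0}: (1)*(1), {1}: (1)*(exp(I*pi/3)), {2}: (1)*(exp(2*I*pi/3)), {3}: (1)*(-1), {4}: (1)*(exp(-2*I*pi/3)), {5}: (1)*(exp(-I*pi/3))
so (chi_0 * chi_1) takes values
  {0} -> 1, {1} -> exp(I*pi/3), {2} -> exp(2*I*pi/3), {3} -> -1, {4} -> exp(-2*I*pi/3), {5} -> exp(-I*pi/3).
Now take the inner product of this character with each irreducible chi from the table, <chi_0*chi_1, chi> = (1/6) sum_C |C| (chi_0*chi_1)(C) conj(chi(C)):
  <chi_0*chi_1, chi_0> = (1/6)[1*(1)*conj(1) + 1*(exp(I*pi/3))*conj(1) + 1*(exp(2*I*pi/3))*conj(1) + 1*(-1)*conj(1) + 1*(exp(-2*I*pi/3))*conj(1) + 1*(exp(-I*pi/3))*conj(1)]
      = (1/6)[(1) + (exp(I*pi/3)) + (exp(2*I*pi/3)) + (-1) + (exp(-2*I*pi/3)) + (exp(-I*pi/3))] = 0/6 = 0
  <chi_0*chi_1, chi_1> = (1/6)[1*(1)*conj(1) + 1*(exp(I*pi/3))*conj(exp(I*pi/3)) + 1*(exp(2*I*pi/3))*conj(exp(2*I*pi/3)) + 1*(-1)*conj(-1) + 1*(exp(-2*I*pi/3))*conj(exp(-2*I*pi/3)) + 1*(exp(-I*pi/3))*conj(exp(-I*pi/3))]
      = (1/6)[(1) + (1) + (1) + (1) + (1) + (1)] = 6/6 = 1
  <chi_0*chi_1, chi_2> = (1/6)[1*(1)*conj(1) + 1*(exp(I*pi/3))*conj(exp(2*I*pi/3)) + 1*(exp(2*I*pi/3))*conj(exp(-2*I*pi/3)) + 1*(-1)*conj(1) + 1*(exp(-2*I*pi/3))*conj(exp(2*I*pi/3)) + 1*(exp(-I*pi/3))*conj(exp(-2*I*pi/3))]
      = (1/6)[(1) + (exp(-I*pi/3)) + (exp(-2*I*pi/3)) + (-1) + (exp(2*I*pi/3)) + (exp(I*pi/3))] = 0/6 = 0
  <chi_0*chi_1, chi_3> = (1/6)[1*(1)*conj(1) + 1*(exp(I*pi/3))*conj(-1) + 1*(exp(2*I*pi/3))*conj(1) + 1*(-1)*conj(-1) + 1*(exp(-2*I*pi/3))*conj(1) + 1*(exp(-I*pi/3))*conj(-1)]
      = (1/6)[(1) + (-exp(I*pi/3)) + (exp(2*I*pi/3)) + (1) + (exp(-2*I*pi/3)) + (-exp(-I*pi/3))] = 0/6 = 0
  <chi_0*chi_1, chi_4> = (1/6)[1*(1)*conj(1) + 1*(exp(I*pi/3))*conj(exp(-2*I*pi/3)) + 1*(exp(2*I*pi/3))*conj(exp(2*I*pi/3)) + 1*(-1)*conj(1) + 1*(exp(-2*I*pi/3))*conj(exp(-2*I*pi/3)) + 1*(exp(-I*pi/3))*conj(exp(2*I*pi/3))]
      = (1/6)[(1) + (-1) + (1) + (-1) + (1) + (-1)] = 0/6 = 0
  <chi_0*chi_1, chi_5> = (1/6)[1*(1)*conj(1) + 1*(exp(I*pi/3))*conj(exp(-I*pi/3)) + 1*(exp(2*I*pi/3))*conj(exp(-2*I*pi/3)) + 1*(-1)*conj(-1) + 1*(exp(-2*I*pi/3))*conj(exp(2*I*pi/3)) + 1*(exp(-I*pi/3))*conj(exp(I*pi/3))]
      = (1/6)[(1) + (exp(2*I*pi/3)) + (exp(-2*I*pi/3)) + (1) + (exp(2*I*pi/3)) + (exp(-2*I*pi/3))] = 0/6 = 0
(Exp terms are combined using exp(i*s)*conj(exp(i*t)) = exp(i*(s-t)), and sums of them are collapsed using the identity that for every m > 1 the m distinct m-th roots of unity sum to 0, e.g. 1 + exp(2*I*pi/3) + exp(-2*I*pi/3) = 0.)
Hence the multiplicities are chi_1: 1. Dimension check: dim(chi_0)*dim(chi_1) = 1*1 = 1 and sum (mult * dim) = 1*1 = 1.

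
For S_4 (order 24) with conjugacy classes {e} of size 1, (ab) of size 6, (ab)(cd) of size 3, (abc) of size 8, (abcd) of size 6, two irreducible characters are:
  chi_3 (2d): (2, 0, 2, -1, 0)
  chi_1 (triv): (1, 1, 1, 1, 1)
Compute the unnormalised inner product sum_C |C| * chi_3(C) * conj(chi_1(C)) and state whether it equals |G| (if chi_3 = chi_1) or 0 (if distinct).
Sum = 0; so <chi_3, chi_1> = 0 (distinct irreducibles are orthogonal).

Justification: Compute term by term over conjugacy classes (|C| * chi_3(C) * conj(chi_1(C))):
  1*(2)*conj(1) + 6*(0)*conj(1) + 3*(2)*conj(1) + 8*(-1)*conj(1) + 6*(0)*conj(1)
  = (2) + (0) + (6) + (-8) + (0)
  = 0.
Dividing by |G| = 24 gives 0/24 = 0, matching the row-orthogonality relation <chi_3, chi_1> = [chi_3 = chi_1].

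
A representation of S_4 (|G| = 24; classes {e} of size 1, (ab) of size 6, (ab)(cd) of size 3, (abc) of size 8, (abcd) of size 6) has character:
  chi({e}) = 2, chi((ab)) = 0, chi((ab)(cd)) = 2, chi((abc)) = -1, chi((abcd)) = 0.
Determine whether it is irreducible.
Irreducible: <chi, chi> = 1.

Argument: <chi, chi> = (1/|G|) sum_C |C| * |chi(C)|^2 = (1/24)[1*|2|^2 + 6*|0|^2 + 3*|2|^2 + 8*|-1|^2 + 6*|0|^2]
  = (1/24)[(4) + (0) + (12) + (8) + (0)] = 24/24 = 1.
A character is irreducible iff <chi, chi> = 1, so this representation is irreducible.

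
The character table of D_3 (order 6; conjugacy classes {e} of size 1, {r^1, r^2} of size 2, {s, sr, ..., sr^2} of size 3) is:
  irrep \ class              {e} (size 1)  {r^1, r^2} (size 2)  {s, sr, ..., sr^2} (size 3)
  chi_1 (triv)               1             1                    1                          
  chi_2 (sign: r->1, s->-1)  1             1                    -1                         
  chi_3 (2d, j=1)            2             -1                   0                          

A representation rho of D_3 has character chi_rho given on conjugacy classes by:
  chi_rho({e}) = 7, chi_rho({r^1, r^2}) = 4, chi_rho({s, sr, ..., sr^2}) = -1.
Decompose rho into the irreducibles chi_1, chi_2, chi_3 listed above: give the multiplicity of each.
Multiplicities: chi_1: 2, chi_2: 3, chi_3: 1.

Use <chi_rho, chi> = (1/|G|) sum_C |C| * chi_rho(C) * conj(chi(C)) with |G| = 6 for each irreducible chi in the table:
  <chi_rho, chi_1> = (1/6)[1*(7)*conj(1) + 2*(4)*conj(1) + 3*(-1)*conj(1)]
      = (1/6)[(7) + (8) + (-3)] = 12/6 = 2
  <chi_rho, chi_2> = (1/6)[1*(7)*conj(1) + 2*(4)*conj(1) + 3*(-1)*conj(-1)]
      = (1/6)[(7) + (8) + (3)] = 18/6 = 3
  <chi_rho, chi_3> = (1/6)[1*(7)*conj(2) + 2*(4)*conj(-1) + 3*(-1)*conj(0)]
      = (1/6)[(14) + (-8) + (0)] = 6/6 = 1
Dimension check: dim(rho) = sum (mult * dim) = 2*1 + 3*1 + 1*2 = 7 = chi_rho(e) = 7.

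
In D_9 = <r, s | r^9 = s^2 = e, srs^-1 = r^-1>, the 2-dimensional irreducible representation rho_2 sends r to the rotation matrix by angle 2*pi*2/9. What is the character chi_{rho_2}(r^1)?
chi_{rho_2}(r^1) = 2*cos(2*pi*2*1/9) = 2*cos(4*pi/9)

Working: rho_2(r^1) is rotation by angle 2*pi*2*1/9, whose trace is 2*cos(2*pi*2*1/9) = 2*cos(4*pi/9).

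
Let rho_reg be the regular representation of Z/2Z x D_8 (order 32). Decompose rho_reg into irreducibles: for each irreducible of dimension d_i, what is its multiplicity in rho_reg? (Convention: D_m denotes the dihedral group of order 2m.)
Each irreducible V_i of dimension d_i appears with multiplicity d_i, i.e. rho_reg = (direct sum over all irreducibles V_i) d_i V_i. The irreducible dimensions for Z/2Z x D_8 are 1, 1, 1, 1, 1, 1, 1, 1, 2, 2, 2, 2, 2, 2: 8 irreducibles of dimension 1, each with multiplicity 1; 6 irreducibles of dimension 2, each with multiplicity 2. Total dimension 8*1*1 + 6*2*2 = 32 = |G|.

Why: General theorem: in the regular representation of a finite group G, each irreducible appears with multiplicity equal to its dimension. Check: dim(rho_reg) = sum d_i^2 = 1 + 1 + 1 + 1 + 1 + 1 + 1 + 1 + 4 + 4 + 4 + 4 + 4 + 4 = 32 = |G|.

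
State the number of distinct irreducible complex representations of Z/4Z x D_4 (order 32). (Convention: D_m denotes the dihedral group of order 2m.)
20

Solution. The number of irreducible complex representations of a finite group equals its number of conjugacy classes. For a direct product, #classes(G x H) = #classes(G) * #classes(H). Z/4Z has 4 classes (abelian), D_4 has 5 classes, so 4 * 5 = 20, so Z/4Z x D_4 (order 32) has exactly 20 irreducible complex representations.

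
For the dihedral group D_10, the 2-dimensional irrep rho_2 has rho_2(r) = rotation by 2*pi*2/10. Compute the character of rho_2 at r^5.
chi_{rho_2}(r^5) = 2*cos(2*pi*2*5/10) = 2

Why: rho_2(r^5) is rotation by angle 2*pi*2*5/10, whose trace is 2*cos(2*pi*2*5/10) = 2.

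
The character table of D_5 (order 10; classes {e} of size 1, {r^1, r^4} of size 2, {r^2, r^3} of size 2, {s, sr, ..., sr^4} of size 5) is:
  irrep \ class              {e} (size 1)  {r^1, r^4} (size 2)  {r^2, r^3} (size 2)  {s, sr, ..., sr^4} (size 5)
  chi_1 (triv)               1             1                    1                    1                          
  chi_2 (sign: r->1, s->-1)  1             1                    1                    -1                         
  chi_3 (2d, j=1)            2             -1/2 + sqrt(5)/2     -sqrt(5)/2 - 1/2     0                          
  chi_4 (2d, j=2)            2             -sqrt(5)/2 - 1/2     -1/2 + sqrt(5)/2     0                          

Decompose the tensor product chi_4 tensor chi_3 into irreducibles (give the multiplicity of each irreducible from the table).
chi_4 tensor chi_3 = chi_3 + chi_4 (all other irreducibles have multiplicity 0).

Justification: The character of a tensor product is the pointwise product (chi_4 * chi_3)(C) = chi_4(C) * chi_3(C):
  {e}: (2)*(2), {r^1, r^4}: (-sqrt(5)/2 - 1/2)*(-1/2 + sqrt(5)/2), {r^2, r^3}: (-1/2 + sqrt(5)/2)*(-sqrt(5)/2 - 1/2), {s, sr, ..., sr^4}: (0)*(0)
so (chi_4 * chi_3) takes values
  {e} -> 4, {r^1, r^4} -> -1, {r^2, r^3} -> -1, {s, sr, ..., sr^4} -> 0.
Now take the inner product of this character with each irreducible chi from the table, <chi_4*chi_3, chi> = (1/10) sum_C |C| (chi_4*chi_3)(C) conj(chi(C)):
  <chi_4*chi_3, chi_1> = (1/10)[1*(4)*conj(1) + 2*(-1)*conj(1) + 2*(-1)*conj(1) + 5*(0)*conj(1)]
      = (1/10)[(4) + (-2) + (-2) + (0)] = 0/10 = 0
  <chi_4*chi_3, chi_2> = (1/10)[1*(4)*conj(1) + 2*(-1)*conj(1) + 2*(-1)*conj(1) + 5*(0)*conj(-1)]
      = (1/10)[(4) + (-2) + (-2) + (0)] = 0/10 = 0
  <chi_4*chi_3, chi_3> = (1/10)[1*(4)*conj(2) + 2*(-1)*conj(-1/2 + sqrt(5)/2) + 2*(-1)*conj(-sqrt(5)/2 - 1/2) + 5*(0)*conj(0)]
      = (1/10)[(8) + (1 - sqrt(5)) + (1 + sqrt(5)) + (0)] = 10/10 = 1
  <chi_4*chi_3, chi_4> = (1/10)[1*(4)*conj(2) + 2*(-1)*conj(-sqrt(5)/2 - 1/2) + 2*(-1)*conj(-1/2 + sqrt(5)/2) + 5*(0)*conj(0)]
      = (1/10)[(8) + (1 + sqrt(5)) + (1 - sqrt(5)) + (0)] = 10/10 = 1
Hence the multiplicities are chi_3: 1, chi_4: 1. Dimension check: dim(chi_4)*dim(chi_3) = 2*2 = 4 and sum (mult * dim) = 1*2 + 1*2 = 4.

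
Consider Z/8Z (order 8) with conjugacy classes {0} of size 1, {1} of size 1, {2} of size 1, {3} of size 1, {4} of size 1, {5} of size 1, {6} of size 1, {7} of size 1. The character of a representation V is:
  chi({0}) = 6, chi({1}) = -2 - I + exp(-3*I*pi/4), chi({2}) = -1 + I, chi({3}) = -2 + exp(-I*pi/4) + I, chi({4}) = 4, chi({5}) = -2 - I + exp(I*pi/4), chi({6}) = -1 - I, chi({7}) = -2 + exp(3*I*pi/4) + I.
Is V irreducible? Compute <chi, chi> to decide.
Not irreducible (reducible): <chi, chi> = 10 > 1.

Solution. <chi, chi> = (1/|G|) sum_C |C| * |chi(C)|^2 = (1/8)[1*|6|^2 + 1*|-2 - I + exp(-3*I*pi/4)|^2 + 1*|-1 + I|^2 + 1*|-2 + exp(-I*pi/4) + I|^2 + 1*|4|^2 + 1*|-2 - I + exp(I*pi/4)|^2 + 1*|-1 - I|^2 + 1*|-2 + exp(3*I*pi/4) + I|^2]
  = (1/8)[(36) + (6 - 2*exp(3*I*pi/4) + exp(-I*pi/4) - 3*exp(-3*I*pi/4)) + (2) + (6 - 3*exp(I*pi/4) + exp(3*I*pi/4) - 2*exp(-I*pi/4)) + (16) + (6 - 3*exp(I*pi/4) + exp(3*I*pi/4) - 2*exp(-I*pi/4)) + (2) + (6 - 2*exp(3*I*pi/4) + exp(-I*pi/4) - 3*exp(-3*I*pi/4))] = 80/8 = 10.
(Exp terms are combined using exp(i*s)*conj(exp(i*t)) = exp(i*(s-t)), and sums of them are collapsed using the identity that for every m > 1 the m distinct m-th roots of unity sum to 0, e.g. 1 + exp(2*I*pi/3) + exp(-2*I*pi/3) = 0.)
A character is irreducible iff <chi, chi> = 1, so this representation is reducible.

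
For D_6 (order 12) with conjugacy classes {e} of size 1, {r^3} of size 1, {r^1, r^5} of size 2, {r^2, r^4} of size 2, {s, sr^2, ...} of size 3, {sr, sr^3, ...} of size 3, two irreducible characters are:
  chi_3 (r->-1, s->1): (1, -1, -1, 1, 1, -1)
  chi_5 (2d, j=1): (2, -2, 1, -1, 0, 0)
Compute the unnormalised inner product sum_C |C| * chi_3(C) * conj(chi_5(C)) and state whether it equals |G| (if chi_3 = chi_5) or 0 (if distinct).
Sum = 0; so <chi_3, chi_5> = 0 (distinct irreducibles are orthogonal).

Derivation: Compute term by term over conjugacy classes (|C| * chi_3(C) * conj(chi_5(C))):
  1*(1)*conj(2) + 1*(-1)*conj(-2) + 2*(-1)*conj(1) + 2*(1)*conj(-1) + 3*(1)*conj(0) + 3*(-1)*conj(0)
  = (2) + (2) + (-2) + (-2) + (0) + (0)
  = 0.
Dividing by |G| = 12 gives 0/12 = 0, matching the row-orthogonality relation <chi_3, chi_5> = [chi_3 = chi_5].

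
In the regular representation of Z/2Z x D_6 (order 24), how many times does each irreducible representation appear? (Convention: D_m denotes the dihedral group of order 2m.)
Each irreducible V_i of dimension d_i appears with multiplicity d_i, i.e. rho_reg = (direct sum over all irreducibles V_i) d_i V_i. The irreducible dimensions for Z/2Z x D_6 are 1, 1, 1, 1, 1, 1, 1, 1, 2, 2, 2, 2: 8 irreducibles of dimension 1, each with multiplicity 1; 4 irreducibles of dimension 2, each with multiplicity 2. Total dimension 8*1*1 + 4*2*2 = 24 = |G|.

Derivation: General theorem: in the regular representation of a finite group G, each irreducible appears with multiplicity equal to its dimension. Check: dim(rho_reg) = sum d_i^2 = 1 + 1 + 1 + 1 + 1 + 1 + 1 + 1 + 4 + 4 + 4 + 4 = 24 = |G|.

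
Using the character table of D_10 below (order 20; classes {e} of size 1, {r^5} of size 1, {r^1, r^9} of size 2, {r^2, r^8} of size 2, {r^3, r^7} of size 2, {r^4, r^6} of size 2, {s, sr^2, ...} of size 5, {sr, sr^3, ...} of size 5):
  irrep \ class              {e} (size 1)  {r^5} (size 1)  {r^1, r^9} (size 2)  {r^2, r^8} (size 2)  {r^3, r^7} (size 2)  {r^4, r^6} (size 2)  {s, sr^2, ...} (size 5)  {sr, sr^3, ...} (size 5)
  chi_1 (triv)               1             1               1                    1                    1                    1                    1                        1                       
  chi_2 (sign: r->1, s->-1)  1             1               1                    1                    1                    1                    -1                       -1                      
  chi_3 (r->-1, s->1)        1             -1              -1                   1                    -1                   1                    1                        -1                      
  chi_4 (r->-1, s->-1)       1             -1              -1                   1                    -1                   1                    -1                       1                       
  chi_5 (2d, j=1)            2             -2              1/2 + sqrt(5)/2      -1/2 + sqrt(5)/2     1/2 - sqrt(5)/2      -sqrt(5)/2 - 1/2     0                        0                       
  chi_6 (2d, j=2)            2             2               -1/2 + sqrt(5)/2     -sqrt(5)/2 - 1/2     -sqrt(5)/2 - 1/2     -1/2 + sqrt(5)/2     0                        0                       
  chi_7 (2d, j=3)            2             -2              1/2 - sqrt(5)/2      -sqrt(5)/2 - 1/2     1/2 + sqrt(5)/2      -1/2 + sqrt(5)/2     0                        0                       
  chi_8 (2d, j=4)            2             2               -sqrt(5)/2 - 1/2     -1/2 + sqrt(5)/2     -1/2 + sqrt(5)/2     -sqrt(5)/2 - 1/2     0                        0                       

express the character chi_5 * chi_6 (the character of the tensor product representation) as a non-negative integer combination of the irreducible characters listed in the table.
chi_5 tensor chi_6 = chi_5 + chi_7 (all other irreducibles have multiplicity 0).

The character of a tensor product is the pointwise product (chi_5 * chi_6)(C) = chi_5(C) * chi_6(C):
  {e}: (2)*(2), {r^5}: (-2)*(2), {r^1, r^9}: (1/2 + sqrt(5)/2)*(-1/2 + sqrt(5)/2), {r^2, r^8}: (-1/2 + sqrt(5)/2)*(-sqrt(5)/2 - 1/2), {r^3, r^7}: (1/2 - sqrt(5)/2)*(-sqrt(5)/2 - 1/2), {r^4, r^6}: (-sqrt(5)/2 - 1/2)*(-1/2 + sqrt(5)/2), {s, sr^2, ...}: (0)*(0), {sr, sr^3, ...}: (0)*(0)
so (chi_5 * chi_6) takes values
  {e} -> 4, {r^5} -> -4, {r^1, r^9} -> 1, {r^2, r^8} -> -1, {r^3, r^7} -> 1, {r^4, r^6} -> -1, {s, sr^2, ...} -> 0, {sr, sr^3, ...} -> 0.
Now take the inner product of this character with each irreducible chi from the table, <chi_5*chi_6, chi> = (1/20) sum_C |C| (chi_5*chi_6)(C) conj(chi(C)):
  <chi_5*chi_6, chi_1> = (1/20)[1*(4)*conj(1) + 1*(-4)*conj(1) + 2*(1)*conj(1) + 2*(-1)*conj(1) + 2*(1)*conj(1) + 2*(-1)*conj(1) + 5*(0)*conj(1) + 5*(0)*conj(1)]
      = (1/20)[(4) + (-4) + (2) + (-2) + (2) + (-2) + (0) + (0)] = 0/20 = 0
  <chi_5*chi_6, chi_2> = (1/20)[1*(4)*conj(1) + 1*(-4)*conj(1) + 2*(1)*conj(1) + 2*(-1)*conj(1) + 2*(1)*conj(1) + 2*(-1)*conj(1) + 5*(0)*conj(-1) + 5*(0)*conj(-1)]
      = (1/20)[(4) + (-4) + (2) + (-2) + (2) + (-2) + (0) + (0)] = 0/20 = 0
  <chi_5*chi_6, chi_3> = (1/20)[1*(4)*conj(1) + 1*(-4)*conj(-1) + 2*(1)*conj(-1) + 2*(-1)*conj(1) + 2*(1)*conj(-1) + 2*(-1)*conj(1) + 5*(0)*conj(1) + 5*(0)*conj(-1)]
      = (1/20)[(4) + (4) + (-2) + (-2) + (-2) + (-2) + (0) + (0)] = 0/20 = 0
  <chi_5*chi_6, chi_4> = (1/20)[1*(4)*conj(1) + 1*(-4)*conj(-1) + 2*(1)*conj(-1) + 2*(-1)*conj(1) + 2*(1)*conj(-1) + 2*(-1)*conj(1) + 5*(0)*conj(-1) + 5*(0)*conj(1)]
      = (1/20)[(4) + (4) + (-2) + (-2) + (-2) + (-2) + (0) + (0)] = 0/20 = 0
  <chi_5*chi_6, chi_5> = (1/20)[1*(4)*conj(2) + 1*(-4)*conj(-2) + 2*(1)*conj(1/2 + sqrt(5)/2) + 2*(-1)*conj(-1/2 + sqrt(5)/2) + 2*(1)*conj(1/2 - sqrt(5)/2) + 2*(-1)*conj(-sqrt(5)/2 - 1/2) + 5*(0)*conj(0) + 5*(0)*conj(0)]
      = (1/20)[(8) + (8) + (1 + sqrt(5)) + (1 - sqrt(5)) + (1 - sqrt(5)) + (1 + sqrt(5)) + (0) + (0)] = 20/20 = 1
  <chi_5*chi_6, chi_6> = (1/20)[1*(4)*conj(2) + 1*(-4)*conj(2) + 2*(1)*conj(-1/2 + sqrt(5)/2) + 2*(-1)*conj(-sqrt(5)/2 - 1/2) + 2*(1)*conj(-sqrt(5)/2 - 1/2) + 2*(-1)*conj(-1/2 + sqrt(5)/2) + 5*(0)*conj(0) + 5*(0)*conj(0)]
      = (1/20)[(8) + (-8) + (-1 + sqrt(5)) + (1 + sqrt(5)) + (-sqrt(5) - 1) + (1 - sqrt(5)) + (0) + (0)] = 0/20 = 0
  <chi_5*chi_6, chi_7> = (1/20)[1*(4)*conj(2) + 1*(-4)*conj(-2) + 2*(1)*conj(1/2 - sqrt(5)/2) + 2*(-1)*conj(-sqrt(5)/2 - 1/2) + 2*(1)*conj(1/2 + sqrt(5)/2) + 2*(-1)*conj(-1/2 + sqrt(5)/2) + 5*(0)*conj(0) + 5*(0)*conj(0)]
      = (1/20)[(8) + (8) + (1 - sqrt(5)) + (1 + sqrt(5)) + (1 + sqrt(5)) + (1 - sqrt(5)) + (0) + (0)] = 20/20 = 1
  <chi_5*chi_6, chi_8> = (1/20)[1*(4)*conj(2) + 1*(-4)*conj(2) + 2*(1)*conj(-sqrt(5)/2 - 1/2) + 2*(-1)*conj(-1/2 + sqrt(5)/2) + 2*(1)*conj(-1/2 + sqrt(5)/2) + 2*(-1)*conj(-sqrt(5)/2 - 1/2) + 5*(0)*conj(0) + 5*(0)*conj(0)]
      = (1/20)[(8) + (-8) + (-sqrt(5) - 1) + (1 - sqrt(5)) + (-1 + sqrt(5)) + (1 + sqrt(5)) + (0) + (0)] = 0/20 = 0
Hence the multiplicities are chi_5: 1, chi_7: 1. Dimension check: dim(chi_5)*dim(chi_6) = 2*2 = 4 and sum (mult * dim) = 1*2 + 1*2 = 4.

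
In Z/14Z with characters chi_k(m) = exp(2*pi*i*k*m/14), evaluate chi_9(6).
chi_9(6) = zeta_14^54 = exp(-2*I*pi/7)

Explanation: chi_9(6) = zeta_14^(9*6) = zeta_14^54. Since zeta_14^14 = 1, this equals zeta_14^12 = exp(2*pi*i*12/14) = exp(-2*I*pi/7).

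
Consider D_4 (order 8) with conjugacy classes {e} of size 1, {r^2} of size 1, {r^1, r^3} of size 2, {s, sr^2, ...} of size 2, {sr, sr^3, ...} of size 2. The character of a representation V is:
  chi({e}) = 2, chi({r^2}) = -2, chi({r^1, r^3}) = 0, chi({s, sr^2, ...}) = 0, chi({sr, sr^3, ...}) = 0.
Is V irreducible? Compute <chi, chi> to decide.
Irreducible: <chi, chi> = 1.

Derivation: <chi, chi> = (1/|G|) sum_C |C| * |chi(C)|^2 = (1/8)[1*|2|^2 + 1*|-2|^2 + 2*|0|^2 + 2*|0|^2 + 2*|0|^2]
  = (1/8)[(4) + (4) + (0) + (0) + (0)] = 8/8 = 1.
A character is irreducible iff <chi, chi> = 1, so this representation is irreducible.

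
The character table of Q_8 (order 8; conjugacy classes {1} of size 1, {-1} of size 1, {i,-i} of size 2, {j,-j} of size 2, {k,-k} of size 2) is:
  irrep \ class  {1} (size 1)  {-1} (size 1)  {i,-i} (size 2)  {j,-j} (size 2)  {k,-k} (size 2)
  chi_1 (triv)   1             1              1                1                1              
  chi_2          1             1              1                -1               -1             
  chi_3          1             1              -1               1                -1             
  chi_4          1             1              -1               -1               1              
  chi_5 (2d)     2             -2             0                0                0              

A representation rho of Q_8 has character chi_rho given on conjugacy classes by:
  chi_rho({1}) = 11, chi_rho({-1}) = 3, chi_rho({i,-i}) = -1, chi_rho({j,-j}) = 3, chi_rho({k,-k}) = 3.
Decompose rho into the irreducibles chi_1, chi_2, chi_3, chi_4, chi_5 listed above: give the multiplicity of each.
Multiplicities: chi_1: 3, chi_2: 0, chi_3: 2, chi_4: 2, chi_5: 2.

Solution. Use <chi_rho, chi> = (1/|G|) sum_C |C| * chi_rho(C) * conj(chi(C)) with |G| = 8 for each irreducible chi in the table:
  <chi_rho, chi_1> = (1/8)[1*(11)*conj(1) + 1*(3)*conj(1) + 2*(-1)*conj(1) + 2*(3)*conj(1) + 2*(3)*conj(1)]
      = (1/8)[(11) + (3) + (-2) + (6) + (6)] = 24/8 = 3
  <chi_rho, chi_2> = (1/8)[1*(11)*conj(1) + 1*(3)*conj(1) + 2*(-1)*conj(1) + 2*(3)*conj(-1) + 2*(3)*conj(-1)]
      = (1/8)[(11) + (3) + (-2) + (-6) + (-6)] = 0/8 = 0
  <chi_rho, chi_3> = (1/8)[1*(11)*conj(1) + 1*(3)*conj(1) + 2*(-1)*conj(-1) + 2*(3)*conj(1) + 2*(3)*conj(-1)]
      = (1/8)[(11) + (3) + (2) + (6) + (-6)] = 16/8 = 2
  <chi_rho, chi_4> = (1/8)[1*(11)*conj(1) + 1*(3)*conj(1) + 2*(-1)*conj(-1) + 2*(3)*conj(-1) + 2*(3)*conj(1)]
      = (1/8)[(11) + (3) + (2) + (-6) + (6)] = 16/8 = 2
  <chi_rho, chi_5> = (1/8)[1*(11)*conj(2) + 1*(3)*conj(-2) + 2*(-1)*conj(0) + 2*(3)*conj(0) + 2*(3)*conj(0)]
      = (1/8)[(22) + (-6) + (0) + (0) + (0)] = 16/8 = 2
Dimension check: dim(rho) = sum (mult * dim) = 3*1 + 0*1 + 2*1 + 2*1 + 2*2 = 11 = chi_rho(e) = 11.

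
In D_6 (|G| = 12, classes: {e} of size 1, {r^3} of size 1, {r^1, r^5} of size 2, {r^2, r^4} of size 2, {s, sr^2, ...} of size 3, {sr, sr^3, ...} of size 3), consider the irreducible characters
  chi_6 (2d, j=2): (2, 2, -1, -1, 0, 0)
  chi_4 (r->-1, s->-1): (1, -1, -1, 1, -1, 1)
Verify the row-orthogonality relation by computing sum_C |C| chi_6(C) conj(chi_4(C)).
Sum = 0; so <chi_6, chi_4> = 0 (distinct irreducibles are orthogonal).

Details: Compute term by term over conjugacy classes (|C| * chi_6(C) * conj(chi_4(C))):
  1*(2)*conj(1) + 1*(2)*conj(-1) + 2*(-1)*conj(-1) + 2*(-1)*conj(1) + 3*(0)*conj(-1) + 3*(0)*conj(1)
  = (2) + (-2) + (2) + (-2) + (0) + (0)
  = 0.
Dividing by |G| = 12 gives 0/12 = 0, matching the row-orthogonality relation <chi_6, chi_4> = [chi_6 = chi_4].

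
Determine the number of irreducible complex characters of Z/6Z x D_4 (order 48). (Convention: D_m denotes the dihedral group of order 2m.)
30

Explanation: The number of irreducible complex representations of a finite group equals its number of conjugacy classes. For a direct product, #classes(G x H) = #classes(G) * #classes(H). Z/6Z has 6 classes (abelian), D_4 has 5 classes, so 6 * 5 = 30, so Z/6Z x D_4 (order 48) has exactly 30 irreducible complex representations.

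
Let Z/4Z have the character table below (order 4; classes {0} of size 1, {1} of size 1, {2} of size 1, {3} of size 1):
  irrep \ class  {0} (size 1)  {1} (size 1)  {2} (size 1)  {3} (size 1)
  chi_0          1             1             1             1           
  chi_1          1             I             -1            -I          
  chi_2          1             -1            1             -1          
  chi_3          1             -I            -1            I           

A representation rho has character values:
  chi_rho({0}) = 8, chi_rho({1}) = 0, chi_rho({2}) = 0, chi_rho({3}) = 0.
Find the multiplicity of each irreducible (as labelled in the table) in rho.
Multiplicities: chi_0: 2, chi_1: 2, chi_2: 2, chi_3: 2.

Explanation: Use <chi_rho, chi> = (1/|G|) sum_C |C| * chi_rho(C) * conj(chi(C)) with |G| = 4 for each irreducible chi in the table:
  <chi_rho, chi_0> = (1/4)[1*(8)*conj(1) + 1*(0)*conj(1) + 1*(0)*conj(1) + 1*(0)*conj(1)]
      = (1/4)[(8) + (0) + (0) + (0)] = 8/4 = 2
  <chi_rho, chi_1> = (1/4)[1*(8)*conj(1) + 1*(0)*conj(I) + 1*(0)*conj(-1) + 1*(0)*conj(-I)]
      = (1/4)[(8) + (0) + (0) + (0)] = 8/4 = 2
  <chi_rho, chi_2> = (1/4)[1*(8)*conj(1) + 1*(0)*conj(-1) + 1*(0)*conj(1) + 1*(0)*conj(-1)]
      = (1/4)[(8) + (0) + (0) + (0)] = 8/4 = 2
  <chi_rho, chi_3> = (1/4)[1*(8)*conj(1) + 1*(0)*conj(-I) + 1*(0)*conj(-1) + 1*(0)*conj(I)]
      = (1/4)[(8) + (0) + (0) + (0)] = 8/4 = 2
(Exp terms are combined using exp(i*s)*conj(exp(i*t)) = exp(i*(s-t)), and sums of them are collapsed using the identity that for every m > 1 the m distinct m-th roots of unity sum to 0, e.g. 1 + exp(2*I*pi/3) + exp(-2*I*pi/3) = 0.)
Dimension check: dim(rho) = sum (mult * dim) = 2*1 + 2*1 + 2*1 + 2*1 = 8 = chi_rho(e) = 8.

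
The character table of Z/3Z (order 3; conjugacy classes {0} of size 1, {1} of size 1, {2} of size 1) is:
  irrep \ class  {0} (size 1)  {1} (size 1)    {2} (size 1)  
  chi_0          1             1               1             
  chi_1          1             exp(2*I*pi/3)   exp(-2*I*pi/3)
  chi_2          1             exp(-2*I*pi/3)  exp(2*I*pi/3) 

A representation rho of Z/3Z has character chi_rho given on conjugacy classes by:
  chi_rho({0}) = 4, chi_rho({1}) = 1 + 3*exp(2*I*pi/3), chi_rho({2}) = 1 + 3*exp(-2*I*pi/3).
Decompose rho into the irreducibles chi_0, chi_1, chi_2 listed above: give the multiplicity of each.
Multiplicities: chi_0: 1, chi_1: 3, chi_2: 0.

Solution. Use <chi_rho, chi> = (1/|G|) sum_C |C| * chi_rho(C) * conj(chi(C)) with |G| = 3 for each irreducible chi in the table:
  <chi_rho, chi_0> = (1/3)[1*(4)*conj(1) + 1*(1 + 3*exp(2*I*pi/3))*conj(1) + 1*(1 + 3*exp(-2*I*pi/3))*conj(1)]
      = (1/3)[(4) + (1 + 3*exp(2*I*pi/3)) + (1 + 3*exp(-2*I*pi/3))] = 3/3 = 1
  <chi_rho, chi_1> = (1/3)[1*(4)*conj(1) + 1*(1 + 3*exp(2*I*pi/3))*conj(exp(2*I*pi/3)) + 1*(1 + 3*exp(-2*I*pi/3))*conj(exp(-2*I*pi/3))]
      = (1/3)[(4) + (3 + exp(-2*I*pi/3)) + (3 + exp(2*I*pi/3))] = 9/3 = 3
  <chi_rho, chi_2> = (1/3)[1*(4)*conj(1) + 1*(1 + 3*exp(2*I*pi/3))*conj(exp(-2*I*pi/3)) + 1*(1 + 3*exp(-2*I*pi/3))*conj(exp(2*I*pi/3))]
      = (1/3)[(4) + (3*exp(-2*I*pi/3) + exp(2*I*pi/3)) + (exp(-2*I*pi/3) + 3*exp(2*I*pi/3))] = 0/3 = 0
(Exp terms are combined using exp(i*s)*conj(exp(i*t)) = exp(i*(s-t)), and sums of them are collapsed using the identity that for every m > 1 the m distinct m-th roots of unity sum to 0, e.g. 1 + exp(2*I*pi/3) + exp(-2*I*pi/3) = 0.)
Dimension check: dim(rho) = sum (mult * dim) = 1*1 + 3*1 + 0*1 = 4 = chi_rho(e) = 4.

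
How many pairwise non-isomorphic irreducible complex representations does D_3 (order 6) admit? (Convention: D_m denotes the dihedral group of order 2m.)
3

Explanation: The number of irreducible complex representations of a finite group equals its number of conjugacy classes. D_3 has 3 conjugacy classes ((n+3)/2 for n odd), so D_3 (order 6) has exactly 3 irreducible complex representations.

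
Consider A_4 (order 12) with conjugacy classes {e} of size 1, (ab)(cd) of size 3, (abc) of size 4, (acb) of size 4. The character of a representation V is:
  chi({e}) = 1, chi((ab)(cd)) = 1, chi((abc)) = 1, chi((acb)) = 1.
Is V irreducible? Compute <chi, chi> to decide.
Irreducible: <chi, chi> = 1.

Derivation: <chi, chi> = (1/|G|) sum_C |C| * |chi(C)|^2 = (1/12)[1*|1|^2 + 3*|1|^2 + 4*|1|^2 + 4*|1|^2]
  = (1/12)[(1) + (3) + (4) + (4)] = 12/12 = 1.
(Exp terms are combined using exp(i*s)*conj(exp(i*t)) = exp(i*(s-t)), and sums of them are collapsed using the identity that for every m > 1 the m distinct m-th roots of unity sum to 0, e.g. 1 + exp(2*I*pi/3) + exp(-2*I*pi/3) = 0.)
A character is irreducible iff <chi, chi> = 1, so this representation is irreducible.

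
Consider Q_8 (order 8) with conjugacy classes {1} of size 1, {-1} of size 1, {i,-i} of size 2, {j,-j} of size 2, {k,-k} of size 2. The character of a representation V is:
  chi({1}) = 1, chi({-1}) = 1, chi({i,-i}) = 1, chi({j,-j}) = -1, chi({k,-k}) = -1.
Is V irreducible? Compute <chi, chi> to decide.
Irreducible: <chi, chi> = 1.

<chi, chi> = (1/|G|) sum_C |C| * |chi(C)|^2 = (1/8)[1*|1|^2 + 1*|1|^2 + 2*|1|^2 + 2*|-1|^2 + 2*|-1|^2]
  = (1/8)[(1) + (1) + (2) + (2) + (2)] = 8/8 = 1.
A character is irreducible iff <chi, chi> = 1, so this representation is irreducible.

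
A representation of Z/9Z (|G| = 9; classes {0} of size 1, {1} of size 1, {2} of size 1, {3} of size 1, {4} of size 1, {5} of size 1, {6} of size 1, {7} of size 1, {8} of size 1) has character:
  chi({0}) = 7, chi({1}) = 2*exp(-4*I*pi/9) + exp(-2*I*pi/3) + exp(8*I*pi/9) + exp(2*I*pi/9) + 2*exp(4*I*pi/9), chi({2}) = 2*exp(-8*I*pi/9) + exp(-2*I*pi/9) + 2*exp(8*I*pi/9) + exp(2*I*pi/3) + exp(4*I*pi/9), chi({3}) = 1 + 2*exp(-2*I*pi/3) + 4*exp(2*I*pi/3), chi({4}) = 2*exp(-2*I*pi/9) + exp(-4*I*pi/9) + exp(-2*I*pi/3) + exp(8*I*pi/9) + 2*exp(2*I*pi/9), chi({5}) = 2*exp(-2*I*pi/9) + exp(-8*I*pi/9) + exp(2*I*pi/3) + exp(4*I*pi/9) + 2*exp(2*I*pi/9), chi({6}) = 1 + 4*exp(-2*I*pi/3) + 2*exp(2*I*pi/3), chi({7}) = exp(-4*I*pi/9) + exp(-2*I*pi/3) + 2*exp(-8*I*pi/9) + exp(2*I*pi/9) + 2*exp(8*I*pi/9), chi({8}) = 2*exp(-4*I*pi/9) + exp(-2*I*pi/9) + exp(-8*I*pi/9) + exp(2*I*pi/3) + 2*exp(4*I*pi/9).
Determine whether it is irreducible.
Not irreducible (reducible): <chi, chi> = 11 > 1.

Explanation: <chi, chi> = (1/|G|) sum_C |C| * |chi(C)|^2 = (1/9)[1*|7|^2 + 1*|2*exp(-4*I*pi/9) + exp(-2*I*pi/3) + exp(8*I*pi/9) + exp(2*I*pi/9) + 2*exp(4*I*pi/9)|^2 + 1*|2*exp(-8*I*pi/9) + exp(-2*I*pi/9) + 2*exp(8*I*pi/9) + exp(2*I*pi/3) + exp(4*I*pi/9)|^2 + 1*|1 + 2*exp(-2*I*pi/3) + 4*exp(2*I*pi/3)|^2 + 1*|2*exp(-2*I*pi/9) + exp(-4*I*pi/9) + exp(-2*I*pi/3) + exp(8*I*pi/9) + 2*exp(2*I*pi/9)|^2 + 1*|2*exp(-2*I*pi/9) + exp(-8*I*pi/9) + exp(2*I*pi/3) + exp(4*I*pi/9) + 2*exp(2*I*pi/9)|^2 + 1*|1 + 4*exp(-2*I*pi/3) + 2*exp(2*I*pi/3)|^2 + 1*|exp(-4*I*pi/9) + exp(-2*I*pi/3) + 2*exp(-8*I*pi/9) + exp(2*I*pi/9) + 2*exp(8*I*pi/9)|^2 + 1*|2*exp(-4*I*pi/9) + exp(-2*I*pi/9) + exp(-8*I*pi/9) + exp(2*I*pi/3) + 2*exp(4*I*pi/9)|^2]
  = (1/9)[(49) + (11 + 5*exp(-2*I*pi/3) + 3*exp(-4*I*pi/9) + 4*exp(-2*I*pi/9) + 7*exp(-8*I*pi/9) + 7*exp(8*I*pi/9) + 4*exp(2*I*pi/9) + 3*exp(4*I*pi/9) + 5*exp(2*I*pi/3)) + (11 + 7*exp(-2*I*pi/9) + 5*exp(-2*I*pi/3) + 4*exp(-4*I*pi/9) + 3*exp(-8*I*pi/9) + 3*exp(8*I*pi/9) + 4*exp(4*I*pi/9) + 5*exp(2*I*pi/3) + 7*exp(2*I*pi/9)) + (7) + (11 + 7*exp(-4*I*pi/9) + 5*exp(-2*I*pi/3) + 3*exp(-2*I*pi/9) + 4*exp(-8*I*pi/9) + 4*exp(8*I*pi/9) + 3*exp(2*I*pi/9) + 5*exp(2*I*pi/3) + 7*exp(4*I*pi/9)) + (11 + 7*exp(-4*I*pi/9) + 5*exp(-2*I*pi/3) + 3*exp(-2*I*pi/9) + 4*exp(-8*I*pi/9) + 4*exp(8*I*pi/9) + 3*exp(2*I*pi/9) + 5*exp(2*I*pi/3) + 7*exp(4*I*pi/9)) + (7) + (11 + 7*exp(-2*I*pi/9) + 5*exp(-2*I*pi/3) + 4*exp(-4*I*pi/9) + 3*exp(-8*I*pi/9) + 3*exp(8*I*pi/9) + 4*exp(4*I*pi/9) + 5*exp(2*I*pi/3) + 7*exp(2*I*pi/9)) + (11 + 5*exp(-2*I*pi/3) + 3*exp(-4*I*pi/9) + 4*exp(-2*I*pi/9) + 7*exp(-8*I*pi/9) + 7*exp(8*I*pi/9) + 4*exp(2*I*pi/9) + 3*exp(4*I*pi/9) + 5*exp(2*I*pi/3))] = 99/9 = 11.
(Exp terms are combined using exp(i*s)*conj(exp(i*t)) = exp(i*(s-t)), and sums of them are collapsed using the identity that for every m > 1 the m distinct m-th roots of unity sum to 0, e.g. 1 + exp(2*I*pi/3) + exp(-2*I*pi/3) = 0.)
A character is irreducible iff <chi, chi> = 1, so this representation is reducible.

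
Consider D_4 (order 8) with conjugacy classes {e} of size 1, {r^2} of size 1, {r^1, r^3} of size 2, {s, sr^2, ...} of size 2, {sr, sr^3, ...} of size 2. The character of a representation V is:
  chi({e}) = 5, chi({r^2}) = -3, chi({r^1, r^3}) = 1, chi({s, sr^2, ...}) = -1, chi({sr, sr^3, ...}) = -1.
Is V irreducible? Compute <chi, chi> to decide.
Not irreducible (reducible): <chi, chi> = 5 > 1.

Solution. <chi, chi> = (1/|G|) sum_C |C| * |chi(C)|^2 = (1/8)[1*|5|^2 + 1*|-3|^2 + 2*|1|^2 + 2*|-1|^2 + 2*|-1|^2]
  = (1/8)[(25) + (9) + (2) + (2) + (2)] = 40/8 = 5.
A character is irreducible iff <chi, chi> = 1, so this representation is reducible.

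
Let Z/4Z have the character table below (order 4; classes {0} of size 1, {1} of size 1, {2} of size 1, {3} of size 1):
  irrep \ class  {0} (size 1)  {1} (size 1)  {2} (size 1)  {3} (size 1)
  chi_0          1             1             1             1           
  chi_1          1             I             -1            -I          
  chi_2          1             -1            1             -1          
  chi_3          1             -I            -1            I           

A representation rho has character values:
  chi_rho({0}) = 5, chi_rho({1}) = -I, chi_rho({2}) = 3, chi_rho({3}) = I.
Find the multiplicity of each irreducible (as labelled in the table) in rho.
Multiplicities: chi_0: 2, chi_1: 0, chi_2: 2, chi_3: 1.

Argument: Use <chi_rho, chi> = (1/|G|) sum_C |C| * chi_rho(C) * conj(chi(C)) with |G| = 4 for each irreducible chi in the table:
  <chi_rho, chi_0> = (1/4)[1*(5)*conj(1) + 1*(-I)*conj(1) + 1*(3)*conj(1) + 1*(I)*conj(1)]
      = (1/4)[(5) + (-I) + (3) + (I)] = 8/4 = 2
  <chi_rho, chi_1> = (1/4)[1*(5)*conj(1) + 1*(-I)*conj(I) + 1*(3)*conj(-1) + 1*(I)*conj(-I)]
      = (1/4)[(5) + (-1) + (-3) + (-1)] = 0/4 = 0
  <chi_rho, chi_2> = (1/4)[1*(5)*conj(1) + 1*(-I)*conj(-1) + 1*(3)*conj(1) + 1*(I)*conj(-1)]
      = (1/4)[(5) + (I) + (3) + (-I)] = 8/4 = 2
  <chi_rho, chi_3> = (1/4)[1*(5)*conj(1) + 1*(-I)*conj(-I) + 1*(3)*conj(-1) + 1*(I)*conj(I)]
      = (1/4)[(5) + (1) + (-3) + (1)] = 4/4 = 1
(Exp terms are combined using exp(i*s)*conj(exp(i*t)) = exp(i*(s-t)), and sums of them are collapsed using the identity that for every m > 1 the m distinct m-th roots of unity sum to 0, e.g. 1 + exp(2*I*pi/3) + exp(-2*I*pi/3) = 0.)
Dimension check: dim(rho) = sum (mult * dim) = 2*1 + 0*1 + 2*1 + 1*1 = 5 = chi_rho(e) = 5.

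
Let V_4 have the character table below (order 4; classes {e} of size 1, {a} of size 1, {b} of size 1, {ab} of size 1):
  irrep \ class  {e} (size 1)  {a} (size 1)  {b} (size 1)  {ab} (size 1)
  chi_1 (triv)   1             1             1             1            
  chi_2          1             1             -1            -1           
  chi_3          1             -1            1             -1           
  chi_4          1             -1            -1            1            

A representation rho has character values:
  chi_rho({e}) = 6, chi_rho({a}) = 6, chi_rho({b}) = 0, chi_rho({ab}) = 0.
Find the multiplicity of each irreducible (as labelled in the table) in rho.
Multiplicities: chi_1: 3, chi_2: 3, chi_3: 0, chi_4: 0.

Working: Use <chi_rho, chi> = (1/|G|) sum_C |C| * chi_rho(C) * conj(chi(C)) with |G| = 4 for each irreducible chi in the table:
  <chi_rho, chi_1> = (1/4)[1*(6)*conj(1) + 1*(6)*conj(1) + 1*(0)*conj(1) + 1*(0)*conj(1)]
      = (1/4)[(6) + (6) + (0) + (0)] = 12/4 = 3
  <chi_rho, chi_2> = (1/4)[1*(6)*conj(1) + 1*(6)*conj(1) + 1*(0)*conj(-1) + 1*(0)*conj(-1)]
      = (1/4)[(6) + (6) + (0) + (0)] = 12/4 = 3
  <chi_rho, chi_3> = (1/4)[1*(6)*conj(1) + 1*(6)*conj(-1) + 1*(0)*conj(1) + 1*(0)*conj(-1)]
      = (1/4)[(6) + (-6) + (0) + (0)] = 0/4 = 0
  <chi_rho, chi_4> = (1/4)[1*(6)*conj(1) + 1*(6)*conj(-1) + 1*(0)*conj(-1) + 1*(0)*conj(1)]
      = (1/4)[(6) + (-6) + (0) + (0)] = 0/4 = 0
Dimension check: dim(rho) = sum (mult * dim) = 3*1 + 3*1 + 0*1 + 0*1 = 6 = chi_rho(e) = 6.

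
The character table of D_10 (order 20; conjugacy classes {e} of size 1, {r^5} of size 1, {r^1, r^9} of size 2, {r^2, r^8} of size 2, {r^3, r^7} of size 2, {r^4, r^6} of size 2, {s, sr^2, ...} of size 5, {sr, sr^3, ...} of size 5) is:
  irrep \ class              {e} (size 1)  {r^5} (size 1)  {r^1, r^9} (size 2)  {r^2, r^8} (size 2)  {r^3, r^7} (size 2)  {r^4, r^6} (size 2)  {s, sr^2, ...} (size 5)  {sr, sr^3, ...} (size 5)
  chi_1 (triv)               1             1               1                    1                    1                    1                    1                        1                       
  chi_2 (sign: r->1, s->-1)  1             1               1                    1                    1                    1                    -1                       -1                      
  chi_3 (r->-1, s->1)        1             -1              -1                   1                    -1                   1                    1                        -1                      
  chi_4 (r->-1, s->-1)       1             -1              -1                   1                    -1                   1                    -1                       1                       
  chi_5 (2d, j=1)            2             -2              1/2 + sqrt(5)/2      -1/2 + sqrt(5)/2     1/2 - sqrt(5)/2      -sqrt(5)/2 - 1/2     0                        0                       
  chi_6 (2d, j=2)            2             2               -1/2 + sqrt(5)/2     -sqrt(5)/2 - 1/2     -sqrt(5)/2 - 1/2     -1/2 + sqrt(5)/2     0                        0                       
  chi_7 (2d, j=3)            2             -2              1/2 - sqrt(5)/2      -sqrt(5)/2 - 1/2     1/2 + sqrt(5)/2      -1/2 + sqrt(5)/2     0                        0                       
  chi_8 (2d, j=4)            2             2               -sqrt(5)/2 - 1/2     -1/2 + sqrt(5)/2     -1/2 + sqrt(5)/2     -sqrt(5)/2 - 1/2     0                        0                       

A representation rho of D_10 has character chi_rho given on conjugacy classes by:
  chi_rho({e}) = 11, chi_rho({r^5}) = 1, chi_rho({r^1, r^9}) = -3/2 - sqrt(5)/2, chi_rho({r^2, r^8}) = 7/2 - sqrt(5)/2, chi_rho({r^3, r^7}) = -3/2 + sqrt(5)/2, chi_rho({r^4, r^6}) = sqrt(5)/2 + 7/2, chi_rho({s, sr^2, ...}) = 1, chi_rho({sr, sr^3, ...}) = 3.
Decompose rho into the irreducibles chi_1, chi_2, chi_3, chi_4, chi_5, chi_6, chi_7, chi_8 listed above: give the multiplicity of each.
Multiplicities: chi_1: 2, chi_2: 0, chi_3: 1, chi_4: 2, chi_5: 0, chi_6: 1, chi_7: 1, chi_8: 1.

Reasoning: Use <chi_rho, chi> = (1/|G|) sum_C |C| * chi_rho(C) * conj(chi(C)) with |G| = 20 for each irreducible chi in the table:
  <chi_rho, chi_1> = (1/20)[1*(11)*conj(1) + 1*(1)*conj(1) + 2*(-3/2 - sqrt(5)/2)*conj(1) + 2*(7/2 - sqrt(5)/2)*conj(1) + 2*(-3/2 + sqrt(5)/2)*conj(1) + 2*(sqrt(5)/2 + 7/2)*conj(1) + 5*(1)*conj(1) + 5*(3)*conj(1)]
      = (1/20)[(11) + (1) + (-3 - sqrt(5)) + (7 - sqrt(5)) + (-3 + sqrt(5)) + (sqrt(5) + 7) + (5) + (15)] = 40/20 = 2
  <chi_rho, chi_2> = (1/20)[1*(11)*conj(1) + 1*(1)*conj(1) + 2*(-3/2 - sqrt(5)/2)*conj(1) + 2*(7/2 - sqrt(5)/2)*conj(1) + 2*(-3/2 + sqrt(5)/2)*conj(1) + 2*(sqrt(5)/2 + 7/2)*conj(1) + 5*(1)*conj(-1) + 5*(3)*conj(-1)]
      = (1/20)[(11) + (1) + (-3 - sqrt(5)) + (7 - sqrt(5)) + (-3 + sqrt(5)) + (sqrt(5) + 7) + (-5) + (-15)] = 0/20 = 0
  <chi_rho, chi_3> = (1/20)[1*(11)*conj(1) + 1*(1)*conj(-1) + 2*(-3/2 - sqrt(5)/2)*conj(-1) + 2*(7/2 - sqrt(5)/2)*conj(1) + 2*(-3/2 + sqrt(5)/2)*conj(-1) + 2*(sqrt(5)/2 + 7/2)*conj(1) + 5*(1)*conj(1) + 5*(3)*conj(-1)]
      = (1/20)[(11) + (-1) + (sqrt(5) + 3) + (7 - sqrt(5)) + (3 - sqrt(5)) + (sqrt(5) + 7) + (5) + (-15)] = 20/20 = 1
  <chi_rho, chi_4> = (1/20)[1*(11)*conj(1) + 1*(1)*conj(-1) + 2*(-3/2 - sqrt(5)/2)*conj(-1) + 2*(7/2 - sqrt(5)/2)*conj(1) + 2*(-3/2 + sqrt(5)/2)*conj(-1) + 2*(sqrt(5)/2 + 7/2)*conj(1) + 5*(1)*conj(-1) + 5*(3)*conj(1)]
      = (1/20)[(11) + (-1) + (sqrt(5) + 3) + (7 - sqrt(5)) + (3 - sqrt(5)) + (sqrt(5) + 7) + (-5) + (15)] = 40/20 = 2
  <chi_rho, chi_5> = (1/20)[1*(11)*conj(2) + 1*(1)*conj(-2) + 2*(-3/2 - sqrt(5)/2)*conj(1/2 + sqrt(5)/2) + 2*(7/2 - sqrt(5)/2)*conj(-1/2 + sqrt(5)/2) + 2*(-3/2 + sqrt(5)/2)*conj(1/2 - sqrt(5)/2) + 2*(sqrt(5)/2 + 7/2)*conj(-sqrt(5)/2 - 1/2) + 5*(1)*conj(0) + 5*(3)*conj(0)]
      = (1/20)[(22) + (-2) + (-2*sqrt(5) - 4) + (-6 + 4*sqrt(5)) + (-4 + 2*sqrt(5)) + (-4*sqrt(5) - 6) + (0) + (0)] = 0/20 = 0
  <chi_rho, chi_6> = (1/20)[1*(11)*conj(2) + 1*(1)*conj(2) + 2*(-3/2 - sqrt(5)/2)*conj(-1/2 + sqrt(5)/2) + 2*(7/2 - sqrt(5)/2)*conj(-sqrt(5)/2 - 1/2) + 2*(-3/2 + sqrt(5)/2)*conj(-sqrt(5)/2 - 1/2) + 2*(sqrt(5)/2 + 7/2)*conj(-1/2 + sqrt(5)/2) + 5*(1)*conj(0) + 5*(3)*conj(0)]
      = (1/20)[(22) + (2) + (-sqrt(5) - 1) + (-3*sqrt(5) - 1) + (-1 + sqrt(5)) + (-1 + 3*sqrt(5)) + (0) + (0)] = 20/20 = 1
  <chi_rho, chi_7> = (1/20)[1*(11)*conj(2) + 1*(1)*conj(-2) + 2*(-3/2 - sqrt(5)/2)*conj(1/2 - sqrt(5)/2) + 2*(7/2 - sqrt(5)/2)*conj(-sqrt(5)/2 - 1/2) + 2*(-3/2 + sqrt(5)/2)*conj(1/2 + sqrt(5)/2) + 2*(sqrt(5)/2 + 7/2)*conj(-1/2 + sqrt(5)/2) + 5*(1)*conj(0) + 5*(3)*conj(0)]
      = (1/20)[(22) + (-2) + (1 + sqrt(5)) + (-3*sqrt(5) - 1) + (1 - sqrt(5)) + (-1 + 3*sqrt(5)) + (0) + (0)] = 20/20 = 1
  <chi_rho, chi_8> = (1/20)[1*(11)*conj(2) + 1*(1)*conj(2) + 2*(-3/2 - sqrt(5)/2)*conj(-sqrt(5)/2 - 1/2) + 2*(7/2 - sqrt(5)/2)*conj(-1/2 + sqrt(5)/2) + 2*(-3/2 + sqrt(5)/2)*conj(-1/2 + sqrt(5)/2) + 2*(sqrt(5)/2 + 7/2)*conj(-sqrt(5)/2 - 1/2) + 5*(1)*conj(0) + 5*(3)*conj(0)]
      = (1/20)[(22) + (2) + (4 + 2*sqrt(5)) + (-6 + 4*sqrt(5)) + (4 - 2*sqrt(5)) + (-4*sqrt(5) - 6) + (0) + (0)] = 20/20 = 1
Dimension check: dim(rho) = sum (mult * dim) = 2*1 + 0*1 + 1*1 + 2*1 + 0*2 + 1*2 + 1*2 + 1*2 = 11 = chi_rho(e) = 11.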